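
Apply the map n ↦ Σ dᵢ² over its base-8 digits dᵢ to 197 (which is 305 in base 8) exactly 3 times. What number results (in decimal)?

20

197 = (3,0,5)_8 → 3² + 0² + 5² = 34
34 = (4,2)_8 → 4² + 2² = 20
20 = (2,4)_8 → 2² + 4² = 20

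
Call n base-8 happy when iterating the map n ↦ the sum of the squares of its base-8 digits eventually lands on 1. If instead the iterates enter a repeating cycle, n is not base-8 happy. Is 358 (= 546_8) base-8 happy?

358 = (5,4,6)_8 → 5² + 4² + 6² = 25 + 16 + 36 = 77
77 = (1,1,5)_8 → 1² + 1² + 5² = 1 + 1 + 25 = 27
27 = (3,3)_8 → 3² + 3² = 9 + 9 = 18
18 = (2,2)_8 → 2² + 2² = 4 + 4 = 8
8 = (1,0)_8 → 1² + 0² = 1 + 0 = 1  — reached 1.

base-8 happy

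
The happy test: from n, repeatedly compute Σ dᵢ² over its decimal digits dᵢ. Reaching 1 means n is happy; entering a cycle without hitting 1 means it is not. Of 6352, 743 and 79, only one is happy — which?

6352: 6352 → 74 → 65 → 61 → 37 → 58 → 89 → 145 → 42 → 20 → 4 → 16 → 37  — repeats 37 (not happy)
743: 743 → 74 → 65 → 61 → 37 → 58 → 89 → 145 → 42 → 20 → 4 → 16 → 37  — repeats 37 (not happy)
79: 79 → 130 → 10 → 1  — reaches 1 (happy)

79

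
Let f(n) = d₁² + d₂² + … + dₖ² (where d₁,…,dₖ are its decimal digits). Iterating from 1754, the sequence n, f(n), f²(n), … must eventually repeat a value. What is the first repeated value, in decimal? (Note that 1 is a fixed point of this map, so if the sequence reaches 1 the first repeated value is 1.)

1

1754 → 1² + 7² + 5² + 4² = 91
91 → 9² + 1² = 82
82 → 8² + 2² = 68
68 → 6² + 8² = 100
100 → 1² + 0² + 0² = 1  — reached the fixed point 1.
1 → 1, so 1 is the first repeated value.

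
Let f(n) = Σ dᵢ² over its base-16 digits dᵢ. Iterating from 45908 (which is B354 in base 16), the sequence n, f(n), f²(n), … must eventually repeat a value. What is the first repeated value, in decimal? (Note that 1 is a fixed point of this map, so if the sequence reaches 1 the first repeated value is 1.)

45908 = (11,3,5,4)_16 → 11² + 3² + 5² + 4² = 121 + 9 + 25 + 16 = 171
171 = (10,11)_16 → 10² + 11² = 100 + 121 = 221
221 = (13,13)_16 → 13² + 13² = 169 + 169 = 338
338 = (1,5,2)_16 → 1² + 5² + 2² = 1 + 25 + 4 = 30
30 = (1,14)_16 → 1² + 14² = 1 + 196 = 197
197 = (12,5)_16 → 12² + 5² = 144 + 25 = 169
169 = (10,9)_16 → 10² + 9² = 100 + 81 = 181
181 = (11,5)_16 → 11² + 5² = 121 + 25 = 146
146 = (9,2)_16 → 9² + 2² = 81 + 4 = 85
85 = (5,5)_16 → 5² + 5² = 25 + 25 = 50
50 = (3,2)_16 → 3² + 2² = 9 + 4 = 13
13 = (13)_16 → 13² = 169  — 169 already appeared earlier.

169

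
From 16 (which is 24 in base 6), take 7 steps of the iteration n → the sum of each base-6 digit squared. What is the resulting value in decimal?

41

16 = (2,4)_6 → 2² + 4² = 20
20 = (3,2)_6 → 3² + 2² = 13
13 = (2,1)_6 → 2² + 1² = 5
5 = (5)_6 → 5² = 25
25 = (4,1)_6 → 4² + 1² = 17
17 = (2,5)_6 → 2² + 5² = 29
29 = (4,5)_6 → 4² + 5² = 41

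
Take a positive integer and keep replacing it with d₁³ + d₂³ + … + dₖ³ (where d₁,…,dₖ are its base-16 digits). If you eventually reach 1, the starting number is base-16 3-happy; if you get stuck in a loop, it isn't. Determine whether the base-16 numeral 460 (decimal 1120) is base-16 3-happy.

1120 = (4,6,0)_16 → 280
280 = (1,1,8)_16 → 514
514 = (2,0,2)_16 → 16
16 = (1,0)_16 → 1  — reached 1.

base-16 3-happy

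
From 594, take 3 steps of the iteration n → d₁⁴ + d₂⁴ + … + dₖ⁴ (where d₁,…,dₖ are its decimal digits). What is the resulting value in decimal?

594 → 5⁴ + 9⁴ + 4⁴ = 7442
7442 → 7⁴ + 4⁴ + 4⁴ + 2⁴ = 2929
2929 → 2⁴ + 9⁴ + 2⁴ + 9⁴ = 13154

13154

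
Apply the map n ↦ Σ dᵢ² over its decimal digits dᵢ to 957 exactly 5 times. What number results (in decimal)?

16

957 → 9² + 5² + 7² = 155
155 → 1² + 5² + 5² = 51
51 → 5² + 1² = 26
26 → 2² + 6² = 40
40 → 4² + 0² = 16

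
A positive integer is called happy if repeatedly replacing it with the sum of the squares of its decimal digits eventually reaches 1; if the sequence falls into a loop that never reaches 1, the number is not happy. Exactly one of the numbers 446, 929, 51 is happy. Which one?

446: 446 → 68 → 100 → 1  — reaches 1 (happy)
929: 929 → 166 → 73 → 58 → 89 → 145 → 42 → 20 → 4 → 16 → 37 → 58  — repeats 58 (not happy)
51: 51 → 26 → 40 → 16 → 37 → 58 → 89 → 145 → 42 → 20 → 4 → 16  — repeats 16 (not happy)

446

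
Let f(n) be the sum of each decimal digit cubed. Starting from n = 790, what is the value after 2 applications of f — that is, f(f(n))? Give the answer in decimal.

790 → 7³ + 9³ + 0³ = 1072
1072 → 1³ + 0³ + 7³ + 2³ = 352

352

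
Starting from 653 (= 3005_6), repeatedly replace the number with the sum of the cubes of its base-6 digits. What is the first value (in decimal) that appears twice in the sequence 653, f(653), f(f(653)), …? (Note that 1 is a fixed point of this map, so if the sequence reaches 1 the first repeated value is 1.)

653 = (3,0,0,5)_6 → 3³ + 0³ + 0³ + 5³ = 27 + 0 + 0 + 125 = 152
152 = (4,1,2)_6 → 4³ + 1³ + 2³ = 64 + 1 + 8 = 73
73 = (2,0,1)_6 → 2³ + 0³ + 1³ = 8 + 0 + 1 = 9
9 = (1,3)_6 → 1³ + 3³ = 1 + 27 = 28
28 = (4,4)_6 → 4³ + 4³ = 64 + 64 = 128
128 = (3,3,2)_6 → 3³ + 3³ + 2³ = 27 + 27 + 8 = 62
62 = (1,4,2)_6 → 1³ + 4³ + 2³ = 1 + 64 + 8 = 73  — 73 already appeared earlier.

73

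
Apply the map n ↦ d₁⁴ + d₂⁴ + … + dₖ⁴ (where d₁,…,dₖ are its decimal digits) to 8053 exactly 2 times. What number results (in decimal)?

8053 → 8⁴ + 0⁴ + 5⁴ + 3⁴ = 4802
4802 → 4⁴ + 8⁴ + 0⁴ + 2⁴ = 4368

4368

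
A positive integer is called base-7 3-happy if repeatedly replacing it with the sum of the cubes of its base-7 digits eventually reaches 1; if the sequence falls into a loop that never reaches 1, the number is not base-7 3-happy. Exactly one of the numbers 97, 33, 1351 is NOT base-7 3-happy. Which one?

97: 97 → 433 → 343 → 1  — reaches 1 (base-7 3-happy)
33: 33 → 189 → 243 → 405 → 219 → 99 → 9 → 9  — repeats 9 (not base-7 3-happy)
1351: 1351 → 307 → 433 → 343 → 1  — reaches 1 (base-7 3-happy)

33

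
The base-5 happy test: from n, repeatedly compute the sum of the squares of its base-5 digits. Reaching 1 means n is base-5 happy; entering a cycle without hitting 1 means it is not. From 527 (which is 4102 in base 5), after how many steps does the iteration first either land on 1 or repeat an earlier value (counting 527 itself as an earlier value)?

527 = (4,1,0,2)_5 → 4² + 1² + 0² + 2² = 16 + 1 + 0 + 4 = 21
21 = (4,1)_5 → 4² + 1² = 16 + 1 = 17
17 = (3,2)_5 → 3² + 2² = 9 + 4 = 13
13 = (2,3)_5 → 2² + 3² = 4 + 9 = 13  — 13 repeats.
That took 4 steps.

4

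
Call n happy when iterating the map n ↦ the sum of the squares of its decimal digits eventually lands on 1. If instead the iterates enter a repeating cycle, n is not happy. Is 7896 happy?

happy

7896 → 7² + 8² + 9² + 6² = 49 + 64 + 81 + 36 = 230
230 → 2² + 3² + 0² = 4 + 9 + 0 = 13
13 → 1² + 3² = 1 + 9 = 10
10 → 1² + 0² = 1 + 0 = 1  — reached 1.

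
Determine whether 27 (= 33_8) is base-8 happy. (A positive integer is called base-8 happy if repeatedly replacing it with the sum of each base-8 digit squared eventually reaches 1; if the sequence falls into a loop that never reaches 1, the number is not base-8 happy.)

base-8 happy

27 = (3,3)_8 → 3² + 3² = 18
18 = (2,2)_8 → 2² + 2² = 8
8 = (1,0)_8 → 1² + 0² = 1  — reached 1.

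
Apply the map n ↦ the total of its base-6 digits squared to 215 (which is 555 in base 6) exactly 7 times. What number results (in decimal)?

215 = (5,5,5)_6 → 5² + 5² + 5² = 75
75 = (2,0,3)_6 → 2² + 0² + 3² = 13
13 = (2,1)_6 → 2² + 1² = 5
5 = (5)_6 → 5² = 25
25 = (4,1)_6 → 4² + 1² = 17
17 = (2,5)_6 → 2² + 5² = 29
29 = (4,5)_6 → 4² + 5² = 41

41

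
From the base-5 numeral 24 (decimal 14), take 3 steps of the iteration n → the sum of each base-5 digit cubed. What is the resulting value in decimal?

14 = (2,4)_5 → 2³ + 4³ = 72
72 = (2,4,2)_5 → 2³ + 4³ + 2³ = 80
80 = (3,1,0)_5 → 3³ + 1³ + 0³ = 28

28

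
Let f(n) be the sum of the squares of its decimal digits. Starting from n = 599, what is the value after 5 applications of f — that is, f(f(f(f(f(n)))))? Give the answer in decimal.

599 → 5² + 9² + 9² = 25 + 81 + 81 = 187
187 → 1² + 8² + 7² = 1 + 64 + 49 = 114
114 → 1² + 1² + 4² = 1 + 1 + 16 = 18
18 → 1² + 8² = 1 + 64 = 65
65 → 6² + 5² = 36 + 25 = 61

61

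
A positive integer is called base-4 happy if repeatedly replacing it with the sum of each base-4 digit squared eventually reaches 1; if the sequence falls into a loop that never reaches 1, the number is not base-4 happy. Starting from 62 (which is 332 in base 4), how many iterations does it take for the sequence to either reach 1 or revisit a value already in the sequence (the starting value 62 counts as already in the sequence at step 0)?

6

62 = (3,3,2)_4 → 22
22 = (1,1,2)_4 → 6
6 = (1,2)_4 → 5
5 = (1,1)_4 → 2
2 = (2)_4 → 4
4 = (1,0)_4 → 1  — reached 1.
That took 6 steps.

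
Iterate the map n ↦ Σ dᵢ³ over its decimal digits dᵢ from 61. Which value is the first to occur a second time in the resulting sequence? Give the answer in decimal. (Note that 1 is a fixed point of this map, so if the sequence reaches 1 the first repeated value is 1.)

61 → 6³ + 1³ = 216 + 1 = 217
217 → 2³ + 1³ + 7³ = 8 + 1 + 343 = 352
352 → 3³ + 5³ + 2³ = 27 + 125 + 8 = 160
160 → 1³ + 6³ + 0³ = 1 + 216 + 0 = 217  — 217 already appeared earlier.

217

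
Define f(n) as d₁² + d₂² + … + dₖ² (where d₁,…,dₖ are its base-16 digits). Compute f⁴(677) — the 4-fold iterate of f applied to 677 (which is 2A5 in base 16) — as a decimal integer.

677 = (2,10,5)_16 → 2² + 10² + 5² = 129
129 = (8,1)_16 → 8² + 1² = 65
65 = (4,1)_16 → 4² + 1² = 17
17 = (1,1)_16 → 1² + 1² = 2

2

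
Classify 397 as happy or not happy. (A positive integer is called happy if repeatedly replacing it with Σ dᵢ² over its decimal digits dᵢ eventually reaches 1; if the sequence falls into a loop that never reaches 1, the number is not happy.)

happy

397 → 3² + 9² + 7² = 9 + 81 + 49 = 139
139 → 1² + 3² + 9² = 1 + 9 + 81 = 91
91 → 9² + 1² = 81 + 1 = 82
82 → 8² + 2² = 64 + 4 = 68
68 → 6² + 8² = 36 + 64 = 100
100 → 1² + 0² + 0² = 1 + 0 + 0 = 1  — reached 1.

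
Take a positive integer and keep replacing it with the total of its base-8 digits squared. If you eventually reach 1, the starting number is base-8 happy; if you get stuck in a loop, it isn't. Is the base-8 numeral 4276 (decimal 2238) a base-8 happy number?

base-8 happy

2238 = (4,2,7,6)_8 → 4² + 2² + 7² + 6² = 16 + 4 + 49 + 36 = 105
105 = (1,5,1)_8 → 1² + 5² + 1² = 1 + 25 + 1 = 27
27 = (3,3)_8 → 3² + 3² = 9 + 9 = 18
18 = (2,2)_8 → 2² + 2² = 4 + 4 = 8
8 = (1,0)_8 → 1² + 0² = 1 + 0 = 1  — reached 1.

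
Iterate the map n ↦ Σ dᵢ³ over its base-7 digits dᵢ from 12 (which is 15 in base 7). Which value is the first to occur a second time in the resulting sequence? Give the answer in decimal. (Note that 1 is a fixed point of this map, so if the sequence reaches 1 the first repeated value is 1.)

126

12 = (1,5)_7 → 1³ + 5³ = 126
126 = (2,4,0)_7 → 2³ + 4³ + 0³ = 72
72 = (1,3,2)_7 → 1³ + 3³ + 2³ = 36
36 = (5,1)_7 → 5³ + 1³ = 126  — 126 already appeared earlier.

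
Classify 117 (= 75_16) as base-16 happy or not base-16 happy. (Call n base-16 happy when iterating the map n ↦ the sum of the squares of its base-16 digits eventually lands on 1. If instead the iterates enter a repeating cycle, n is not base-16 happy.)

117 = (7,5)_16 → 7² + 5² = 74
74 = (4,10)_16 → 4² + 10² = 116
116 = (7,4)_16 → 7² + 4² = 65
65 = (4,1)_16 → 4² + 1² = 17
17 = (1,1)_16 → 1² + 1² = 2
2 = (2)_16 → 2² = 4
4 = (4)_16 → 4² = 16
16 = (1,0)_16 → 1² + 0² = 1  — reached 1.

base-16 happy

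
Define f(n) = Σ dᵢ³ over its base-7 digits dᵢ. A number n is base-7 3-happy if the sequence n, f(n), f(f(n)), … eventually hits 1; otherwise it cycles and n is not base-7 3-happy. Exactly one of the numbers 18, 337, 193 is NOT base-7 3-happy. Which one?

18: 18 → 72 → 36 → 126 → 72  — repeats 72 (not base-7 3-happy)
337: 337 → 433 → 343 → 1  — reaches 1 (base-7 3-happy)
193: 193 → 307 → 433 → 343 → 1  — reaches 1 (base-7 3-happy)

18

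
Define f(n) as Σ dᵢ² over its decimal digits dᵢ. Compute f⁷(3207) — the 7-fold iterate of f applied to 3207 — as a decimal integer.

145

3207 → 3² + 2² + 0² + 7² = 62
62 → 6² + 2² = 40
40 → 4² + 0² = 16
16 → 1² + 6² = 37
37 → 3² + 7² = 58
58 → 5² + 8² = 89
89 → 8² + 9² = 145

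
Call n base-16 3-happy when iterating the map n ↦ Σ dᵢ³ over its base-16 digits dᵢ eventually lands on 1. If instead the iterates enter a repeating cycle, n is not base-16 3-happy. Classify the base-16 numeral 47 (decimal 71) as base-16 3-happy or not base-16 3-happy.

71 = (4,7)_16 → 4³ + 7³ = 64 + 343 = 407
407 = (1,9,7)_16 → 1³ + 9³ + 7³ = 1 + 729 + 343 = 1073
1073 = (4,3,1)_16 → 4³ + 3³ + 1³ = 64 + 27 + 1 = 92
92 = (5,12)_16 → 5³ + 12³ = 125 + 1728 = 1853
1853 = (7,3,13)_16 → 7³ + 3³ + 13³ = 343 + 27 + 2197 = 2567
2567 = (10,0,7)_16 → 10³ + 0³ + 7³ = 1000 + 0 + 343 = 1343
1343 = (5,3,15)_16 → 5³ + 3³ + 15³ = 125 + 27 + 3375 = 3527
3527 = (13,12,7)_16 → 13³ + 12³ + 7³ = 2197 + 1728 + 343 = 4268
4268 = (1,0,10,12)_16 → 1³ + 0³ + 10³ + 12³ = 1 + 0 + 1000 + 1728 = 2729
2729 = (10,10,9)_16 → 10³ + 10³ + 9³ = 1000 + 1000 + 729 = 2729  — 2729 already seen; the sequence cycles without reaching 1.

not base-16 3-happy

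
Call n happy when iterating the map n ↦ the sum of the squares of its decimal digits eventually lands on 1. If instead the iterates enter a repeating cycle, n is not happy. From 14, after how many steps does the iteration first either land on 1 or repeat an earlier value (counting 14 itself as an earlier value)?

14

14 → 1² + 4² = 1 + 16 = 17
17 → 1² + 7² = 1 + 49 = 50
50 → 5² + 0² = 25 + 0 = 25
25 → 2² + 5² = 4 + 25 = 29
29 → 2² + 9² = 4 + 81 = 85
85 → 8² + 5² = 64 + 25 = 89
89 → 8² + 9² = 64 + 81 = 145
145 → 1² + 4² + 5² = 1 + 16 + 25 = 42
42 → 4² + 2² = 16 + 4 = 20
20 → 2² + 0² = 4 + 0 = 4
4 → 4² = 16
16 → 1² + 6² = 1 + 36 = 37
37 → 3² + 7² = 9 + 49 = 58
58 → 5² + 8² = 25 + 64 = 89  — 89 repeats.
That took 14 steps.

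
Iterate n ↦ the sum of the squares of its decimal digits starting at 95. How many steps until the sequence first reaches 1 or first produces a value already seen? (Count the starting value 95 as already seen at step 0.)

10

95 → 9² + 5² = 106
106 → 1² + 0² + 6² = 37
37 → 3² + 7² = 58
58 → 5² + 8² = 89
89 → 8² + 9² = 145
145 → 1² + 4² + 5² = 42
42 → 4² + 2² = 20
20 → 2² + 0² = 4
4 → 4² = 16
16 → 1² + 6² = 37  — 37 repeats.
That took 10 steps.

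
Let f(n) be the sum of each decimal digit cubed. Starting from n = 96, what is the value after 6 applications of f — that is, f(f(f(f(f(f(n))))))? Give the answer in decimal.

96 → 9³ + 6³ = 945
945 → 9³ + 4³ + 5³ = 918
918 → 9³ + 1³ + 8³ = 1242
1242 → 1³ + 2³ + 4³ + 2³ = 81
81 → 8³ + 1³ = 513
513 → 5³ + 1³ + 3³ = 153

153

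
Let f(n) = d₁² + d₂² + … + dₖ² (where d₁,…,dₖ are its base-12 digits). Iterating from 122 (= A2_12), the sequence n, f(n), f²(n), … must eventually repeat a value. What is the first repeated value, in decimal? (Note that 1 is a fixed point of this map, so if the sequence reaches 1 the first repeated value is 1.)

104

122 = (10,2)_12 → 10² + 2² = 100 + 4 = 104
104 = (8,8)_12 → 8² + 8² = 64 + 64 = 128
128 = (10,8)_12 → 10² + 8² = 100 + 64 = 164
164 = (1,1,8)_12 → 1² + 1² + 8² = 1 + 1 + 64 = 66
66 = (5,6)_12 → 5² + 6² = 25 + 36 = 61
61 = (5,1)_12 → 5² + 1² = 25 + 1 = 26
26 = (2,2)_12 → 2² + 2² = 4 + 4 = 8
8 = (8)_12 → 8² = 64
64 = (5,4)_12 → 5² + 4² = 25 + 16 = 41
41 = (3,5)_12 → 3² + 5² = 9 + 25 = 34
34 = (2,10)_12 → 2² + 10² = 4 + 100 = 104  — 104 already appeared earlier.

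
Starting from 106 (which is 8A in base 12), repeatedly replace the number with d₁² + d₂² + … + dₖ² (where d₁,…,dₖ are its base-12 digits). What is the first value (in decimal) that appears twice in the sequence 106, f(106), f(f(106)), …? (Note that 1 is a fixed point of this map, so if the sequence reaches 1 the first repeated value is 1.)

164

106 = (8,10)_12 → 164
164 = (1,1,8)_12 → 66
66 = (5,6)_12 → 61
61 = (5,1)_12 → 26
26 = (2,2)_12 → 8
8 = (8)_12 → 64
64 = (5,4)_12 → 41
41 = (3,5)_12 → 34
34 = (2,10)_12 → 104
104 = (8,8)_12 → 128
128 = (10,8)_12 → 164  — 164 already appeared earlier.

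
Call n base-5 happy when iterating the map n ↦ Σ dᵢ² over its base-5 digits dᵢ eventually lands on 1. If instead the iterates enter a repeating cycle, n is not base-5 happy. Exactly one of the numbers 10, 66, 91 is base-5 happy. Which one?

91

10: 10 → 4 → 16 → 10  — repeats 10 (not base-5 happy)
66: 66 → 14 → 20 → 16 → 10 → 4 → 16  — repeats 16 (not base-5 happy)
91: 91 → 19 → 25 → 1  — reaches 1 (base-5 happy)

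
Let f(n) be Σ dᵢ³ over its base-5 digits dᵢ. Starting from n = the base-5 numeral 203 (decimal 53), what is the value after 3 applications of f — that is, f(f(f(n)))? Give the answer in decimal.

53 = (2,0,3)_5 → 2³ + 0³ + 3³ = 8 + 0 + 27 = 35
35 = (1,2,0)_5 → 1³ + 2³ + 0³ = 1 + 8 + 0 = 9
9 = (1,4)_5 → 1³ + 4³ = 1 + 64 = 65

65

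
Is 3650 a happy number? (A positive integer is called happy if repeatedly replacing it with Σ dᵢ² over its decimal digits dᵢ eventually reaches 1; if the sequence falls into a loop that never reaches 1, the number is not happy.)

3650 → 3² + 6² + 5² + 0² = 9 + 36 + 25 + 0 = 70
70 → 7² + 0² = 49 + 0 = 49
49 → 4² + 9² = 16 + 81 = 97
97 → 9² + 7² = 81 + 49 = 130
130 → 1² + 3² + 0² = 1 + 9 + 0 = 10
10 → 1² + 0² = 1 + 0 = 1  — reached 1.

happy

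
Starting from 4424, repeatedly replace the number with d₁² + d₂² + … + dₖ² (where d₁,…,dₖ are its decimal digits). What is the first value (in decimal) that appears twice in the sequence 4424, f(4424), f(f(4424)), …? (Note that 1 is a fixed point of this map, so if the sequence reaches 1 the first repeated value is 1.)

4424 → 4² + 4² + 2² + 4² = 16 + 16 + 4 + 16 = 52
52 → 5² + 2² = 25 + 4 = 29
29 → 2² + 9² = 4 + 81 = 85
85 → 8² + 5² = 64 + 25 = 89
89 → 8² + 9² = 64 + 81 = 145
145 → 1² + 4² + 5² = 1 + 16 + 25 = 42
42 → 4² + 2² = 16 + 4 = 20
20 → 2² + 0² = 4 + 0 = 4
4 → 4² = 16
16 → 1² + 6² = 1 + 36 = 37
37 → 3² + 7² = 9 + 49 = 58
58 → 5² + 8² = 25 + 64 = 89  — 89 already appeared earlier.

89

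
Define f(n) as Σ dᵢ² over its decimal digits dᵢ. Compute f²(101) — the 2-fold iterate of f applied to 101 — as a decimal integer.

4

101 → 2
2 → 4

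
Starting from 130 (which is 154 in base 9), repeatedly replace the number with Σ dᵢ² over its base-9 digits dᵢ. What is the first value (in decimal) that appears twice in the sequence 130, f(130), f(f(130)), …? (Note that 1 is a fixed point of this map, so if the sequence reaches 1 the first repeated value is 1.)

130 = (1,5,4)_9 → 1² + 5² + 4² = 42
42 = (4,6)_9 → 4² + 6² = 52
52 = (5,7)_9 → 5² + 7² = 74
74 = (8,2)_9 → 8² + 2² = 68
68 = (7,5)_9 → 7² + 5² = 74  — 74 already appeared earlier.

74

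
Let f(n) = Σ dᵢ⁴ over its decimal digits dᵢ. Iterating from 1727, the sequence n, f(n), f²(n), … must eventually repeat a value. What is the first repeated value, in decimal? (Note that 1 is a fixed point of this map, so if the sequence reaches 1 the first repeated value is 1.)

2178

1727 → 1⁴ + 7⁴ + 2⁴ + 7⁴ = 4819
4819 → 4⁴ + 8⁴ + 1⁴ + 9⁴ = 10914
10914 → 1⁴ + 0⁴ + 9⁴ + 1⁴ + 4⁴ = 6819
6819 → 6⁴ + 8⁴ + 1⁴ + 9⁴ = 11954
11954 → 1⁴ + 1⁴ + 9⁴ + 5⁴ + 4⁴ = 7444
7444 → 7⁴ + 4⁴ + 4⁴ + 4⁴ = 3169
3169 → 3⁴ + 1⁴ + 6⁴ + 9⁴ = 7939
7939 → 7⁴ + 9⁴ + 3⁴ + 9⁴ = 15604
15604 → 1⁴ + 5⁴ + 6⁴ + 0⁴ + 4⁴ = 2178
2178 → 2⁴ + 1⁴ + 7⁴ + 8⁴ = 6514
6514 → 6⁴ + 5⁴ + 1⁴ + 4⁴ = 2178  — 2178 already appeared earlier.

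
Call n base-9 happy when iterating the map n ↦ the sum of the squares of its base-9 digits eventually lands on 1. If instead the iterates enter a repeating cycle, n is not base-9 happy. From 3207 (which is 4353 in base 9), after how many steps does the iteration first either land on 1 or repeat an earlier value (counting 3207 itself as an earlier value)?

8

3207 = (4,3,5,3)_9 → 4² + 3² + 5² + 3² = 59
59 = (6,5)_9 → 6² + 5² = 61
61 = (6,7)_9 → 6² + 7² = 85
85 = (1,0,4)_9 → 1² + 0² + 4² = 17
17 = (1,8)_9 → 1² + 8² = 65
65 = (7,2)_9 → 7² + 2² = 53
53 = (5,8)_9 → 5² + 8² = 89
89 = (1,0,8)_9 → 1² + 0² + 8² = 65  — 65 repeats.
That took 8 steps.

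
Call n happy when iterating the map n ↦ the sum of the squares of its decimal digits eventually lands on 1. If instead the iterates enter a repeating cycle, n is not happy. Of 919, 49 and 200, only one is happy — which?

919: 919 → 163 → 46 → 52 → 29 → 85 → 89 → 145 → 42 → 20 → 4 → 16 → 37 → 58 → 89  — repeats 89 (not happy)
49: 49 → 97 → 130 → 10 → 1  — reaches 1 (happy)
200: 200 → 4 → 16 → 37 → 58 → 89 → 145 → 42 → 20 → 4  — repeats 4 (not happy)

49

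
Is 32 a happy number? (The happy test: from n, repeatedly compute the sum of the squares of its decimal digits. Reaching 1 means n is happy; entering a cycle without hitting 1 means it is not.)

happy

32 → 13
13 → 10
10 → 1  — reached 1.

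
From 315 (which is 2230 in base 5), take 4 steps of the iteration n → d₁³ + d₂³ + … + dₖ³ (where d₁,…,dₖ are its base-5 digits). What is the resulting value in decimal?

65

315 = (2,2,3,0)_5 → 2³ + 2³ + 3³ + 0³ = 43
43 = (1,3,3)_5 → 1³ + 3³ + 3³ = 55
55 = (2,1,0)_5 → 2³ + 1³ + 0³ = 9
9 = (1,4)_5 → 1³ + 4³ = 65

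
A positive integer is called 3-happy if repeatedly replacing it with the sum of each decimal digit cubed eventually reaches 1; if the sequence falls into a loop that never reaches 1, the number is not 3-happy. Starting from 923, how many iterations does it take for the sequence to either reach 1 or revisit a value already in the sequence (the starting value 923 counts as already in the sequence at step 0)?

923 → 9³ + 2³ + 3³ = 764
764 → 7³ + 6³ + 4³ = 623
623 → 6³ + 2³ + 3³ = 251
251 → 2³ + 5³ + 1³ = 134
134 → 1³ + 3³ + 4³ = 92
92 → 9³ + 2³ = 737
737 → 7³ + 3³ + 7³ = 713
713 → 7³ + 1³ + 3³ = 371
371 → 3³ + 7³ + 1³ = 371  — 371 repeats.
That took 9 steps.

9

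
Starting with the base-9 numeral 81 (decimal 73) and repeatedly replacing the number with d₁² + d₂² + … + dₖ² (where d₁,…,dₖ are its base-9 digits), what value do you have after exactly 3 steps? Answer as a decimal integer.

73 = (8,1)_9 → 8² + 1² = 65
65 = (7,2)_9 → 7² + 2² = 53
53 = (5,8)_9 → 5² + 8² = 89

89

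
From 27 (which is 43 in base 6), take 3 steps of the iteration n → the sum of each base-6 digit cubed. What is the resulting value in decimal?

27 = (4,3)_6 → 4³ + 3³ = 64 + 27 = 91
91 = (2,3,1)_6 → 2³ + 3³ + 1³ = 8 + 27 + 1 = 36
36 = (1,0,0)_6 → 1³ + 0³ + 0³ = 1 + 0 + 0 = 1

1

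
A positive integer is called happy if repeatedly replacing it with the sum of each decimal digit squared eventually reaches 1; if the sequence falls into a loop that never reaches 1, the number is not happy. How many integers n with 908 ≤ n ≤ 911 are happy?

1

908: 908 → 145 → 42 → 20 → 4 → 16 → 37 → 58 → 89 → 145  (repeats 145)
909: 909 → 162 → 41 → 17 → 50 → 25 → 29 → 85 → 89 → 145 → 42 → 20 → 4 → 16 → 37 → 58 → 89  (repeats 89)
910: 910 → 82 → 68 → 100 → 1  (reaches 1)
911: 911 → 83 → 73 → 58 → 89 → 145 → 42 → 20 → 4 → 16 → 37 → 58  (repeats 58)
happy: 910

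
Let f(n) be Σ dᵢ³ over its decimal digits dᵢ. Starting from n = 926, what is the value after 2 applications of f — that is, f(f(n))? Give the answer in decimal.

926 → 9³ + 2³ + 6³ = 953
953 → 9³ + 5³ + 3³ = 881

881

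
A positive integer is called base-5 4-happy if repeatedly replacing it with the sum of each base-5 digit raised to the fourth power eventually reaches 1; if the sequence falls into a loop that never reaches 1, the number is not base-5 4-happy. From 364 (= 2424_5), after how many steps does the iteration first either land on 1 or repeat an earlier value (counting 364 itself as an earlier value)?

364 = (2,4,2,4)_5 → 2⁴ + 4⁴ + 2⁴ + 4⁴ = 16 + 256 + 16 + 256 = 544
544 = (4,1,3,4)_5 → 4⁴ + 1⁴ + 3⁴ + 4⁴ = 256 + 1 + 81 + 256 = 594
594 = (4,3,3,4)_5 → 4⁴ + 3⁴ + 3⁴ + 4⁴ = 256 + 81 + 81 + 256 = 674
674 = (1,0,1,4,4)_5 → 1⁴ + 0⁴ + 1⁴ + 4⁴ + 4⁴ = 1 + 0 + 1 + 256 + 256 = 514
514 = (4,0,2,4)_5 → 4⁴ + 0⁴ + 2⁴ + 4⁴ = 256 + 0 + 16 + 256 = 528
528 = (4,1,0,3)_5 → 4⁴ + 1⁴ + 0⁴ + 3⁴ = 256 + 1 + 0 + 81 = 338
338 = (2,3,2,3)_5 → 2⁴ + 3⁴ + 2⁴ + 3⁴ = 16 + 81 + 16 + 81 = 194
194 = (1,2,3,4)_5 → 1⁴ + 2⁴ + 3⁴ + 4⁴ = 1 + 16 + 81 + 256 = 354
354 = (2,4,0,4)_5 → 2⁴ + 4⁴ + 0⁴ + 4⁴ = 16 + 256 + 0 + 256 = 528  — 528 repeats.
That took 9 steps.

9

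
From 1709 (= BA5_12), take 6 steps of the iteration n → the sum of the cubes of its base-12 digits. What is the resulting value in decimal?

856

1709 = (11,10,5)_12 → 11³ + 10³ + 5³ = 2456
2456 = (1,5,0,8)_12 → 1³ + 5³ + 0³ + 8³ = 638
638 = (4,5,2)_12 → 4³ + 5³ + 2³ = 197
197 = (1,4,5)_12 → 1³ + 4³ + 5³ = 190
190 = (1,3,10)_12 → 1³ + 3³ + 10³ = 1028
1028 = (7,1,8)_12 → 7³ + 1³ + 8³ = 856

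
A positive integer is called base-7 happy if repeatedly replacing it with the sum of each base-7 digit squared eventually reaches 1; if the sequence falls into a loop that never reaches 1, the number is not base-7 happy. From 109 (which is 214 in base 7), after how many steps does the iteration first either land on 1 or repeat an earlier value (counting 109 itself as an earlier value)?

109 = (2,1,4)_7 → 2² + 1² + 4² = 4 + 1 + 16 = 21
21 = (3,0)_7 → 3² + 0² = 9 + 0 = 9
9 = (1,2)_7 → 1² + 2² = 1 + 4 = 5
5 = (5)_7 → 5² = 25
25 = (3,4)_7 → 3² + 4² = 9 + 16 = 25  — 25 repeats.
That took 5 steps.

5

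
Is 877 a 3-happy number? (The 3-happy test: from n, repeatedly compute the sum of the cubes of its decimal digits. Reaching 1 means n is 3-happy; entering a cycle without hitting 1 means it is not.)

3-happy

877 → 8³ + 7³ + 7³ = 512 + 343 + 343 = 1198
1198 → 1³ + 1³ + 9³ + 8³ = 1 + 1 + 729 + 512 = 1243
1243 → 1³ + 2³ + 4³ + 3³ = 1 + 8 + 64 + 27 = 100
100 → 1³ + 0³ + 0³ = 1 + 0 + 0 = 1  — reached 1.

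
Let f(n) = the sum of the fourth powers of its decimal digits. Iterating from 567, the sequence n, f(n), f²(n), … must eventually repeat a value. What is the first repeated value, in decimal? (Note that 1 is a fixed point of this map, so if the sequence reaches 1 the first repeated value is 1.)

567 → 5⁴ + 6⁴ + 7⁴ = 4322
4322 → 4⁴ + 3⁴ + 2⁴ + 2⁴ = 369
369 → 3⁴ + 6⁴ + 9⁴ = 7938
7938 → 7⁴ + 9⁴ + 3⁴ + 8⁴ = 13139
13139 → 1⁴ + 3⁴ + 1⁴ + 3⁴ + 9⁴ = 6725
6725 → 6⁴ + 7⁴ + 2⁴ + 5⁴ = 4338
4338 → 4⁴ + 3⁴ + 3⁴ + 8⁴ = 4514
4514 → 4⁴ + 5⁴ + 1⁴ + 4⁴ = 1138
1138 → 1⁴ + 1⁴ + 3⁴ + 8⁴ = 4179
4179 → 4⁴ + 1⁴ + 7⁴ + 9⁴ = 9219
9219 → 9⁴ + 2⁴ + 1⁴ + 9⁴ = 13139  — 13139 already appeared earlier.

13139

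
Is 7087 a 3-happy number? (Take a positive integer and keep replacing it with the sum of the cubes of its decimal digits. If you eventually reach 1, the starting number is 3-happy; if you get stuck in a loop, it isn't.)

3-happy

7087 → 7³ + 0³ + 8³ + 7³ = 343 + 0 + 512 + 343 = 1198
1198 → 1³ + 1³ + 9³ + 8³ = 1 + 1 + 729 + 512 = 1243
1243 → 1³ + 2³ + 4³ + 3³ = 1 + 8 + 64 + 27 = 100
100 → 1³ + 0³ + 0³ = 1 + 0 + 0 = 1  — reached 1.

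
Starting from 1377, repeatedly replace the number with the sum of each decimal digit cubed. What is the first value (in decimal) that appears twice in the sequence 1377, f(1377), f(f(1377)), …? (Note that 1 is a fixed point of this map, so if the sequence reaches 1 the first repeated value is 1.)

153

1377 → 1³ + 3³ + 7³ + 7³ = 1 + 27 + 343 + 343 = 714
714 → 7³ + 1³ + 4³ = 343 + 1 + 64 = 408
408 → 4³ + 0³ + 8³ = 64 + 0 + 512 = 576
576 → 5³ + 7³ + 6³ = 125 + 343 + 216 = 684
684 → 6³ + 8³ + 4³ = 216 + 512 + 64 = 792
792 → 7³ + 9³ + 2³ = 343 + 729 + 8 = 1080
1080 → 1³ + 0³ + 8³ + 0³ = 1 + 0 + 512 + 0 = 513
513 → 5³ + 1³ + 3³ = 125 + 1 + 27 = 153
153 → 1³ + 5³ + 3³ = 1 + 125 + 27 = 153  — 153 already appeared earlier.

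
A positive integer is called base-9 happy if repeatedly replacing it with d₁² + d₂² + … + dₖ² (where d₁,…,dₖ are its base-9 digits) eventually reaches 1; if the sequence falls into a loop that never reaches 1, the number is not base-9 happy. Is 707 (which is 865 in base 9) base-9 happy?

707 = (8,6,5)_9 → 8² + 6² + 5² = 125
125 = (1,4,8)_9 → 1² + 4² + 8² = 81
81 = (1,0,0)_9 → 1² + 0² + 0² = 1  — reached 1.

base-9 happy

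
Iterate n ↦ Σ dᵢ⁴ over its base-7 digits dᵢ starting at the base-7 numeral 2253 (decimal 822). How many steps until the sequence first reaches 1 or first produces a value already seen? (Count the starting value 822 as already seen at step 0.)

822 = (2,2,5,3)_7 → 2⁴ + 2⁴ + 5⁴ + 3⁴ = 738
738 = (2,1,0,3)_7 → 2⁴ + 1⁴ + 0⁴ + 3⁴ = 98
98 = (2,0,0)_7 → 2⁴ + 0⁴ + 0⁴ = 16
16 = (2,2)_7 → 2⁴ + 2⁴ = 32
32 = (4,4)_7 → 4⁴ + 4⁴ = 512
512 = (1,3,3,1)_7 → 1⁴ + 3⁴ + 3⁴ + 1⁴ = 164
164 = (3,2,3)_7 → 3⁴ + 2⁴ + 3⁴ = 178
178 = (3,4,3)_7 → 3⁴ + 4⁴ + 3⁴ = 418
418 = (1,1,3,5)_7 → 1⁴ + 1⁴ + 3⁴ + 5⁴ = 708
708 = (2,0,3,1)_7 → 2⁴ + 0⁴ + 3⁴ + 1⁴ = 98  — 98 repeats.
That took 10 steps.

10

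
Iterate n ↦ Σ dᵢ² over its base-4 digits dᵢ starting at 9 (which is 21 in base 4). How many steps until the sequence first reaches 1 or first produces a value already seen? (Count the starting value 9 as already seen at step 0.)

4

9 = (2,1)_4 → 2² + 1² = 5
5 = (1,1)_4 → 1² + 1² = 2
2 = (2)_4 → 2² = 4
4 = (1,0)_4 → 1² + 0² = 1  — reached 1.
That took 4 steps.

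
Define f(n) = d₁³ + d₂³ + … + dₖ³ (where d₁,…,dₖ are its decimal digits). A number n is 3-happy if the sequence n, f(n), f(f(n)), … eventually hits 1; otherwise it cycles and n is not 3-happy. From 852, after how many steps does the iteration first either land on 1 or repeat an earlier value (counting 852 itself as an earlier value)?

852 → 8³ + 5³ + 2³ = 512 + 125 + 8 = 645
645 → 6³ + 4³ + 5³ = 216 + 64 + 125 = 405
405 → 4³ + 0³ + 5³ = 64 + 0 + 125 = 189
189 → 1³ + 8³ + 9³ = 1 + 512 + 729 = 1242
1242 → 1³ + 2³ + 4³ + 2³ = 1 + 8 + 64 + 8 = 81
81 → 8³ + 1³ = 512 + 1 = 513
513 → 5³ + 1³ + 3³ = 125 + 1 + 27 = 153
153 → 1³ + 5³ + 3³ = 1 + 125 + 27 = 153  — 153 repeats.
That took 8 steps.

8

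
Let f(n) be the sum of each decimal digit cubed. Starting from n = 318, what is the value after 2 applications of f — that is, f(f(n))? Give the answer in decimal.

318 → 3³ + 1³ + 8³ = 27 + 1 + 512 = 540
540 → 5³ + 4³ + 0³ = 125 + 64 + 0 = 189

189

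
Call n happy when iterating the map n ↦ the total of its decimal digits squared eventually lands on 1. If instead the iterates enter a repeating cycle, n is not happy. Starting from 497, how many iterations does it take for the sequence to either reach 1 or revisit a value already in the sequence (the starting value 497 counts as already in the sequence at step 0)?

497 → 4² + 9² + 7² = 16 + 81 + 49 = 146
146 → 1² + 4² + 6² = 1 + 16 + 36 = 53
53 → 5² + 3² = 25 + 9 = 34
34 → 3² + 4² = 9 + 16 = 25
25 → 2² + 5² = 4 + 25 = 29
29 → 2² + 9² = 4 + 81 = 85
85 → 8² + 5² = 64 + 25 = 89
89 → 8² + 9² = 64 + 81 = 145
145 → 1² + 4² + 5² = 1 + 16 + 25 = 42
42 → 4² + 2² = 16 + 4 = 20
20 → 2² + 0² = 4 + 0 = 4
4 → 4² = 16
16 → 1² + 6² = 1 + 36 = 37
37 → 3² + 7² = 9 + 49 = 58
58 → 5² + 8² = 25 + 64 = 89  — 89 repeats.
That took 15 steps.

15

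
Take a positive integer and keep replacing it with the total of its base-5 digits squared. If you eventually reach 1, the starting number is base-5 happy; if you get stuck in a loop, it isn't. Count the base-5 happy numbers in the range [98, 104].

98: 98 → 34 → 18 → 18  (repeats 18)
99: 99 → 41 → 11 → 5 → 1  (reaches 1)
100: 100 → 16 → 10 → 4 → 16  (repeats 16)
101: 101 → 17 → 13 → 13  (repeats 13)
102: 102 → 20 → 16 → 10 → 4 → 16  (repeats 16)
103: 103 → 25 → 1  (reaches 1)
104: 104 → 32 → 6 → 2 → 4 → 16 → 10 → 4  (repeats 4)
base-5 happy: 99, 103

2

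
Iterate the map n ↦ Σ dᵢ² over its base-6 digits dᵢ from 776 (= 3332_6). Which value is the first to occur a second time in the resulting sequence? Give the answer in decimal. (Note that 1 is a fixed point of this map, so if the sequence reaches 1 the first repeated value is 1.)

776 = (3,3,3,2)_6 → 3² + 3² + 3² + 2² = 31
31 = (5,1)_6 → 5² + 1² = 26
26 = (4,2)_6 → 4² + 2² = 20
20 = (3,2)_6 → 3² + 2² = 13
13 = (2,1)_6 → 2² + 1² = 5
5 = (5)_6 → 5² = 25
25 = (4,1)_6 → 4² + 1² = 17
17 = (2,5)_6 → 2² + 5² = 29
29 = (4,5)_6 → 4² + 5² = 41
41 = (1,0,5)_6 → 1² + 0² + 5² = 26  — 26 already appeared earlier.

26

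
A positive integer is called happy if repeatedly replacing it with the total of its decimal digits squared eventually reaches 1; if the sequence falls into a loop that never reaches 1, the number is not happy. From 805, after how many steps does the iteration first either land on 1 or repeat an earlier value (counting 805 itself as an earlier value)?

805 → 8² + 0² + 5² = 64 + 0 + 25 = 89
89 → 8² + 9² = 64 + 81 = 145
145 → 1² + 4² + 5² = 1 + 16 + 25 = 42
42 → 4² + 2² = 16 + 4 = 20
20 → 2² + 0² = 4 + 0 = 4
4 → 4² = 16
16 → 1² + 6² = 1 + 36 = 37
37 → 3² + 7² = 9 + 49 = 58
58 → 5² + 8² = 25 + 64 = 89  — 89 repeats.
That took 9 steps.

9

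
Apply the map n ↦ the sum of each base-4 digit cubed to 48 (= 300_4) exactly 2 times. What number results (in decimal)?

36

48 = (3,0,0)_4 → 3³ + 0³ + 0³ = 27 + 0 + 0 = 27
27 = (1,2,3)_4 → 1³ + 2³ + 3³ = 1 + 8 + 27 = 36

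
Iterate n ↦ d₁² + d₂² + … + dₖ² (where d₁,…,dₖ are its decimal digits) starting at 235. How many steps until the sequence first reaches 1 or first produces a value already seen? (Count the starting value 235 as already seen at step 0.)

235 → 2² + 3² + 5² = 4 + 9 + 25 = 38
38 → 3² + 8² = 9 + 64 = 73
73 → 7² + 3² = 49 + 9 = 58
58 → 5² + 8² = 25 + 64 = 89
89 → 8² + 9² = 64 + 81 = 145
145 → 1² + 4² + 5² = 1 + 16 + 25 = 42
42 → 4² + 2² = 16 + 4 = 20
20 → 2² + 0² = 4 + 0 = 4
4 → 4² = 16
16 → 1² + 6² = 1 + 36 = 37
37 → 3² + 7² = 9 + 49 = 58  — 58 repeats.
That took 11 steps.

11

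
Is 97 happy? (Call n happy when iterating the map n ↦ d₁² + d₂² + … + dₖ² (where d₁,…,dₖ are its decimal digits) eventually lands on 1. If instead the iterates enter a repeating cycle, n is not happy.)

happy

97 → 9² + 7² = 81 + 49 = 130
130 → 1² + 3² + 0² = 1 + 9 + 0 = 10
10 → 1² + 0² = 1 + 0 = 1  — reached 1.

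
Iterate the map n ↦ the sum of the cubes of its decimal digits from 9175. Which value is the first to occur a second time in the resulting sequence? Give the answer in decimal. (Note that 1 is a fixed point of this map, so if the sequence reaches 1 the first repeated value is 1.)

1

9175 → 9³ + 1³ + 7³ + 5³ = 729 + 1 + 343 + 125 = 1198
1198 → 1³ + 1³ + 9³ + 8³ = 1 + 1 + 729 + 512 = 1243
1243 → 1³ + 2³ + 4³ + 3³ = 1 + 8 + 64 + 27 = 100
100 → 1³ + 0³ + 0³ = 1 + 0 + 0 = 1  — reached the fixed point 1.
1 → 1, so 1 is the first repeated value.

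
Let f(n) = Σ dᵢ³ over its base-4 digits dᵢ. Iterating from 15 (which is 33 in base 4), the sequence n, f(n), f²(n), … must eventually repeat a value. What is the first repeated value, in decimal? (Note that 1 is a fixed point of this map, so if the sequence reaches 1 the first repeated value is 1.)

9

15 = (3,3)_4 → 3³ + 3³ = 27 + 27 = 54
54 = (3,1,2)_4 → 3³ + 1³ + 2³ = 27 + 1 + 8 = 36
36 = (2,1,0)_4 → 2³ + 1³ + 0³ = 8 + 1 + 0 = 9
9 = (2,1)_4 → 2³ + 1³ = 8 + 1 = 9  — 9 already appeared earlier.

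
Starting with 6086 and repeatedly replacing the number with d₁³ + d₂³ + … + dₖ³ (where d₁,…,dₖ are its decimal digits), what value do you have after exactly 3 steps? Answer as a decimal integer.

6086 → 6³ + 0³ + 8³ + 6³ = 216 + 0 + 512 + 216 = 944
944 → 9³ + 4³ + 4³ = 729 + 64 + 64 = 857
857 → 8³ + 5³ + 7³ = 512 + 125 + 343 = 980

980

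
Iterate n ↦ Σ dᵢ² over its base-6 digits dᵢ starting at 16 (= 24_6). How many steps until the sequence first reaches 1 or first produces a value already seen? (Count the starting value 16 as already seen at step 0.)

9

16 = (2,4)_6 → 20
20 = (3,2)_6 → 13
13 = (2,1)_6 → 5
5 = (5)_6 → 25
25 = (4,1)_6 → 17
17 = (2,5)_6 → 29
29 = (4,5)_6 → 41
41 = (1,0,5)_6 → 26
26 = (4,2)_6 → 20  — 20 repeats.
That took 9 steps.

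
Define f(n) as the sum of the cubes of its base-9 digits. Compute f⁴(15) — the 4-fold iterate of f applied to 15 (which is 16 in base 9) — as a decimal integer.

91

15 = (1,6)_9 → 1³ + 6³ = 1 + 216 = 217
217 = (2,6,1)_9 → 2³ + 6³ + 1³ = 8 + 216 + 1 = 225
225 = (2,7,0)_9 → 2³ + 7³ + 0³ = 8 + 343 + 0 = 351
351 = (4,3,0)_9 → 4³ + 3³ + 0³ = 64 + 27 + 0 = 91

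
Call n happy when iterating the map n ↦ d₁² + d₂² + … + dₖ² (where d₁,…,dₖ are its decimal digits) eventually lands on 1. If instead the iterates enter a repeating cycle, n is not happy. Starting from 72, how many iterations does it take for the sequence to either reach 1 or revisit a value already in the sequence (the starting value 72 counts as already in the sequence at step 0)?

14

72 → 7² + 2² = 49 + 4 = 53
53 → 5² + 3² = 25 + 9 = 34
34 → 3² + 4² = 9 + 16 = 25
25 → 2² + 5² = 4 + 25 = 29
29 → 2² + 9² = 4 + 81 = 85
85 → 8² + 5² = 64 + 25 = 89
89 → 8² + 9² = 64 + 81 = 145
145 → 1² + 4² + 5² = 1 + 16 + 25 = 42
42 → 4² + 2² = 16 + 4 = 20
20 → 2² + 0² = 4 + 0 = 4
4 → 4² = 16
16 → 1² + 6² = 1 + 36 = 37
37 → 3² + 7² = 9 + 49 = 58
58 → 5² + 8² = 25 + 64 = 89  — 89 repeats.
That took 14 steps.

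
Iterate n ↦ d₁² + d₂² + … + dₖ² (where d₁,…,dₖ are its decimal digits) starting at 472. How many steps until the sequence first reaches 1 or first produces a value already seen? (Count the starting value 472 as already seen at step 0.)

14

472 → 69
69 → 117
117 → 51
51 → 26
26 → 40
40 → 16
16 → 37
37 → 58
58 → 89
89 → 145
145 → 42
42 → 20
20 → 4
4 → 16  — 16 repeats.
That took 14 steps.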